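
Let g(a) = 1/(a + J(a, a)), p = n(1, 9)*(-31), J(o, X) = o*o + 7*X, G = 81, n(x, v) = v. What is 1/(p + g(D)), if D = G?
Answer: -7209/2011310 ≈ -0.0035842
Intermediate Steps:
D = 81
J(o, X) = o² + 7*X
p = -279 (p = 9*(-31) = -279)
g(a) = 1/(a² + 8*a) (g(a) = 1/(a + (a² + 7*a)) = 1/(a² + 8*a))
1/(p + g(D)) = 1/(-279 + 1/(81*(8 + 81))) = 1/(-279 + (1/81)/89) = 1/(-279 + (1/81)*(1/89)) = 1/(-279 + 1/7209) = 1/(-2011310/7209) = -7209/2011310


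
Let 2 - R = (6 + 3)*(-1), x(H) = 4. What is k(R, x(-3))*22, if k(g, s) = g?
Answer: 242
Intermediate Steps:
R = 11 (R = 2 - (6 + 3)*(-1) = 2 - 9*(-1) = 2 - 1*(-9) = 2 + 9 = 11)
k(R, x(-3))*22 = 11*22 = 242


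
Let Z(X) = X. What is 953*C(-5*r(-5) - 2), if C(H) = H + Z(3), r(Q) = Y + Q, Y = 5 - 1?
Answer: 5718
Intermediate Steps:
Y = 4
r(Q) = 4 + Q
C(H) = 3 + H (C(H) = H + 3 = 3 + H)
953*C(-5*r(-5) - 2) = 953*(3 + (-5*(4 - 5) - 2)) = 953*(3 + (-5*(-1) - 2)) = 953*(3 + (5 - 2)) = 953*(3 + 3) = 953*6 = 5718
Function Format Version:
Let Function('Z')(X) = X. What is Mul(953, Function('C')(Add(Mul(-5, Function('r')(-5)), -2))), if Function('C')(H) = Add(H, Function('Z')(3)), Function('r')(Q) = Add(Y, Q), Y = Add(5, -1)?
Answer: 5718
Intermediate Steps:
Y = 4
Function('r')(Q) = Add(4, Q)
Function('C')(H) = Add(3, H) (Function('C')(H) = Add(H, 3) = Add(3, H))
Mul(953, Function('C')(Add(Mul(-5, Function('r')(-5)), -2))) = Mul(953, Add(3, Add(Mul(-5, Add(4, -5)), -2))) = Mul(953, Add(3, Add(Mul(-5, -1), -2))) = Mul(953, Add(3, Add(5, -2))) = Mul(953, Add(3, 3)) = Mul(953, 6) = 5718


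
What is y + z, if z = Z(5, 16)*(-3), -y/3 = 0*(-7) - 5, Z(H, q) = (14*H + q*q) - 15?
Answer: -918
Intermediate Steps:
Z(H, q) = -15 + q² + 14*H (Z(H, q) = (14*H + q²) - 15 = (q² + 14*H) - 15 = -15 + q² + 14*H)
y = 15 (y = -3*(0*(-7) - 5) = -3*(0 - 5) = -3*(-5) = 15)
z = -933 (z = (-15 + 16² + 14*5)*(-3) = (-15 + 256 + 70)*(-3) = 311*(-3) = -933)
y + z = 15 - 933 = -918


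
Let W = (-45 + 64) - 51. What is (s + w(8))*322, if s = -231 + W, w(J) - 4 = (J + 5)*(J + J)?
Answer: -16422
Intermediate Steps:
w(J) = 4 + 2*J*(5 + J) (w(J) = 4 + (J + 5)*(J + J) = 4 + (5 + J)*(2*J) = 4 + 2*J*(5 + J))
W = -32 (W = 19 - 51 = -32)
s = -263 (s = -231 - 32 = -263)
(s + w(8))*322 = (-263 + (4 + 2*8² + 10*8))*322 = (-263 + (4 + 2*64 + 80))*322 = (-263 + (4 + 128 + 80))*322 = (-263 + 212)*322 = -51*322 = -16422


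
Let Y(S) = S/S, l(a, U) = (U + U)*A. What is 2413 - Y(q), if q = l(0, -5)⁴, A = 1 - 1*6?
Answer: 2412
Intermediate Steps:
A = -5 (A = 1 - 6 = -5)
l(a, U) = -10*U (l(a, U) = (U + U)*(-5) = (2*U)*(-5) = -10*U)
q = 6250000 (q = (-10*(-5))⁴ = 50⁴ = 6250000)
Y(S) = 1
2413 - Y(q) = 2413 - 1*1 = 2413 - 1 = 2412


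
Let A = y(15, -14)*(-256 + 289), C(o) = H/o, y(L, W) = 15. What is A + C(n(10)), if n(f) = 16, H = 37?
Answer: 7957/16 ≈ 497.31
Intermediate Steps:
C(o) = 37/o
A = 495 (A = 15*(-256 + 289) = 15*33 = 495)
A + C(n(10)) = 495 + 37/16 = 7957/16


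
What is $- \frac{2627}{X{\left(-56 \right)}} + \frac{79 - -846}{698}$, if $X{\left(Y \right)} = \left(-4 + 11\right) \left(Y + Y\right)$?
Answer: $\frac{1279423}{273616} \approx 4.676$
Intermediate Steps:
$X{\left(Y \right)} = 14 Y$ ($X{\left(Y \right)} = 7 \cdot 2 Y = 14 Y$)
$- \frac{2627}{X{\left(-56 \right)}} + \frac{79 - -846}{698} = - \frac{2627}{14 \left(-56\right)} + \frac{79 - -846}{698} = - \frac{2627}{-784} + \left(79 + 846\right) \frac{1}{698} = \left(-2627\right) \left(- \frac{1}{784}\right) + 925 \cdot \frac{1}{698} = \frac{2627}{784} + \frac{925}{698} = \frac{1279423}{273616}$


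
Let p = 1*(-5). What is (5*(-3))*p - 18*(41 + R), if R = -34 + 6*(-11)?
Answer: 1137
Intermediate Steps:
p = -5
R = -100 (R = -34 - 66 = -100)
(5*(-3))*p - 18*(41 + R) = (5*(-3))*(-5) - 18*(41 - 100) = -15*(-5) - 18*(-59) = 75 + 1062 = 1137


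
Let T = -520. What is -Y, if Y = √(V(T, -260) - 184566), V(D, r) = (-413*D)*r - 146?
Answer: -2*I*√14005578 ≈ -7484.8*I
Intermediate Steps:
V(D, r) = -146 - 413*D*r (V(D, r) = -413*D*r - 146 = -146 - 413*D*r)
Y = 2*I*√14005578 (Y = √((-146 - 413*(-520)*(-260)) - 184566) = √((-146 - 55837600) - 184566) = √(-55837746 - 184566) = √(-56022312) = 2*I*√14005578 ≈ 7484.8*I)
-Y = -2*I*√14005578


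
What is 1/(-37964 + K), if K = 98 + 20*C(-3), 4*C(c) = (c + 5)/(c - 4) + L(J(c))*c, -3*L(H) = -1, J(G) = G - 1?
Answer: -7/265107 ≈ -2.6404e-5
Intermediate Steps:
J(G) = -1 + G
L(H) = ⅓ (L(H) = -⅓*(-1) = ⅓)
C(c) = c/12 + (5 + c)/(4*(-4 + c)) (C(c) = ((c + 5)/(c - 4) + c/3)/4 = ((5 + c)/(-4 + c) + c/3)/4 = (c/3 + (5 + c)/(-4 + c))/4 = c/12 + (5 + c)/(4*(-4 + c)))
K = 641/7 (K = 98 + 20*((15 + (-3)² - 1*(-3))/(12*(-4 - 3))) = 98 + 20*((1/12)*(15 + 9 + 3)/(-7)) = 98 + 20*((1/12)*(-⅐)*27) = 98 + 20*(-9/28) = 98 - 45/7 = 641/7 ≈ 91.571)
1/(-37964 + K) = 1/(-37964 + 641/7) = 1/(-265107/7) = -7/265107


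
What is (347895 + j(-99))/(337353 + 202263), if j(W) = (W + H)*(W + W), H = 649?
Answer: 79665/179872 ≈ 0.44290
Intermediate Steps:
j(W) = 2*W*(649 + W) (j(W) = (W + 649)*(W + W) = (649 + W)*(2*W) = 2*W*(649 + W))
(347895 + j(-99))/(337353 + 202263) = (347895 + 2*(-99)*(649 - 99))/(337353 + 202263) = (347895 + 2*(-99)*550)/539616 = (347895 - 108900)*(1/539616) = 238995*(1/539616) = 79665/179872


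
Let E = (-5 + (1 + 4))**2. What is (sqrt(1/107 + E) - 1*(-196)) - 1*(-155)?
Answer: 351 + sqrt(107)/107 ≈ 351.10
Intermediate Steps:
E = 0 (E = (-5 + 5)**2 = 0**2 = 0)
(sqrt(1/107 + E) - 1*(-196)) - 1*(-155) = (sqrt(1/107 + 0) - 1*(-196)) - 1*(-155) = (sqrt(1/107 + 0) + 196) + 155 = (sqrt(1/107) + 196) + 155 = (sqrt(107)/107 + 196) + 155 = (196 + sqrt(107)/107) + 155 = 351 + sqrt(107)/107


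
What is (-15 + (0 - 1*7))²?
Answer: 484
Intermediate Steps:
(-15 + (0 - 1*7))² = (-15 + (0 - 7))² = (-15 - 7)² = (-22)² = 484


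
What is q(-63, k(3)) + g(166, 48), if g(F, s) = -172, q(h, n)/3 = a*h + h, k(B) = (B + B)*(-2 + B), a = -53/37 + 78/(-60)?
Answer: 57509/370 ≈ 155.43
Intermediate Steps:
a = -1011/370 (a = -53*1/37 + 78*(-1/60) = -53/37 - 13/10 = -1011/370 ≈ -2.7324)
k(B) = 2*B*(-2 + B) (k(B) = (2*B)*(-2 + B) = 2*B*(-2 + B))
q(h, n) = -1923*h/370 (q(h, n) = 3*(-1011*h/370 + h) = 3*(-641*h/370) = -1923*h/370)
q(-63, k(3)) + g(166, 48) = -1923/370*(-63) - 172 = 121149/370 - 172 = 57509/370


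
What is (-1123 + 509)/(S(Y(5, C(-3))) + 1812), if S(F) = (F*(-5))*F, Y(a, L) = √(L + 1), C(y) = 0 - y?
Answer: -307/896 ≈ -0.34263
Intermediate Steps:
C(y) = -y
Y(a, L) = √(1 + L)
S(F) = -5*F² (S(F) = (-5*F)*F = -5*F²)
(-1123 + 509)/(S(Y(5, C(-3))) + 1812) = (-1123 + 509)/(-5*(√(1 - 1*(-3)))² + 1812) = -614/(-5*(√(1 + 3))² + 1812) = -614/(-5*(√4)² + 1812) = -614/(-5*2² + 1812) = -614/(-5*4 + 1812) = -614/(-20 + 1812) = -614/1792 = -614*1/1792 = -307/896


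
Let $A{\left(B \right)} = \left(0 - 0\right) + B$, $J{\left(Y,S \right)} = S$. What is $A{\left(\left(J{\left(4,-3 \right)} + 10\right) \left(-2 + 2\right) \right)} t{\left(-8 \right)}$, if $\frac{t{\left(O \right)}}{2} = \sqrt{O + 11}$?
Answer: $0$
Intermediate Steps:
$t{\left(O \right)} = 2 \sqrt{11 + O}$ ($t{\left(O \right)} = 2 \sqrt{O + 11} = 2 \sqrt{11 + O}$)
$A{\left(B \right)} = B$ ($A{\left(B \right)} = \left(0 + 0\right) + B = 0 + B = B$)
$A{\left(\left(J{\left(4,-3 \right)} + 10\right) \left(-2 + 2\right) \right)} t{\left(-8 \right)} = \left(-3 + 10\right) \left(-2 + 2\right) 2 \sqrt{11 - 8} = 7 \cdot 0 \cdot 2 \sqrt{3} = 0 \cdot 2 \sqrt{3} = 0$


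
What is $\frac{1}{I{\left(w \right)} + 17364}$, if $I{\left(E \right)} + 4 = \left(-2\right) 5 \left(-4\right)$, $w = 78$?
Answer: $\frac{1}{17400} \approx 5.7471 \cdot 10^{-5}$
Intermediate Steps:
$I{\left(E \right)} = 36$ ($I{\left(E \right)} = -4 + \left(-2\right) 5 \left(-4\right) = -4 - -40 = -4 + 40 = 36$)
$\frac{1}{I{\left(w \right)} + 17364} = \frac{1}{36 + 17364} = \frac{1}{17400}$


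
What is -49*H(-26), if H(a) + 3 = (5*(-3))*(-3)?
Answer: -2058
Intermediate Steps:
H(a) = 42 (H(a) = -3 + (5*(-3))*(-3) = -3 - 15*(-3) = -3 + 45 = 42)
-49*H(-26) = -49*42 = -2058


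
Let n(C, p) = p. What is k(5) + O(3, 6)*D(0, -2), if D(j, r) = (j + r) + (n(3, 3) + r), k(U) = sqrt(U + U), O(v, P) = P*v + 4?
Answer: -22 + sqrt(10) ≈ -18.838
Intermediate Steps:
O(v, P) = 4 + P*v
k(U) = sqrt(2)*sqrt(U) (k(U) = sqrt(2*U) = sqrt(2)*sqrt(U))
D(j, r) = 3 + j + 2*r (D(j, r) = (j + r) + (3 + r) = 3 + j + 2*r)
k(5) + O(3, 6)*D(0, -2) = sqrt(2)*sqrt(5) + (4 + 6*3)*(3 + 0 + 2*(-2)) = sqrt(10) + (4 + 18)*(3 + 0 - 4) = sqrt(10) + 22*(-1) = sqrt(10) - 22 = -22 + sqrt(10)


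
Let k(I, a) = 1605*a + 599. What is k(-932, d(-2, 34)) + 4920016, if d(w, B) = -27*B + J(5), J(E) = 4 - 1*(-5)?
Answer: 3461670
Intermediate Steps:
J(E) = 9 (J(E) = 4 + 5 = 9)
d(w, B) = 9 - 27*B (d(w, B) = -27*B + 9 = 9 - 27*B)
k(I, a) = 599 + 1605*a
k(-932, d(-2, 34)) + 4920016 = (599 + 1605*(9 - 27*34)) + 4920016 = (599 + 1605*(9 - 918)) + 4920016 = (599 + 1605*(-909)) + 4920016 = (599 - 1458945) + 4920016 = -1458346 + 4920016 = 3461670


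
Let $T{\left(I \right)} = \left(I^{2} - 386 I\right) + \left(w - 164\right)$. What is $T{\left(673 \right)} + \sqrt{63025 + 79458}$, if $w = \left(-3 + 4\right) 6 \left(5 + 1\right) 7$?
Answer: $193239 + \sqrt{142483} \approx 1.9362 \cdot 10^{5}$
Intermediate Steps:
$w = 252$ ($w = 1 \cdot 6 \cdot 6 \cdot 7 = 1 \cdot 36 \cdot 7 = 36 \cdot 7 = 252$)
$T{\left(I \right)} = 88 + I^{2} - 386 I$ ($T{\left(I \right)} = \left(I^{2} - 386 I\right) + \left(252 - 164\right) = \left(I^{2} - 386 I\right) + 88 = 88 + I^{2} - 386 I$)
$T{\left(673 \right)} + \sqrt{63025 + 79458} = \left(88 + 673^{2} - 259778\right) + \sqrt{63025 + 79458} = \left(88 + 452929 - 259778\right) + \sqrt{142483} = 193239 + \sqrt{142483}$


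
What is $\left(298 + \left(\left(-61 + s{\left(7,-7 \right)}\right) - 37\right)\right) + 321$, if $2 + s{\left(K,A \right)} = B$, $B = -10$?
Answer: $509$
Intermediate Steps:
$s{\left(K,A \right)} = -12$ ($s{\left(K,A \right)} = -2 - 10 = -12$)
$\left(298 + \left(\left(-61 + s{\left(7,-7 \right)}\right) - 37\right)\right) + 321 = \left(298 - 110\right) + 321 = 188 + 321 = 509$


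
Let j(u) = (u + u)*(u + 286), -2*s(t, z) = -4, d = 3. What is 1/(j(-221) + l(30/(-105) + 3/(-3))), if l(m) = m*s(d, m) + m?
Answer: -7/201137 ≈ -3.4802e-5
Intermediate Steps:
s(t, z) = 2 (s(t, z) = -½*(-4) = 2)
l(m) = 3*m (l(m) = m*2 + m = 2*m + m = 3*m)
j(u) = 2*u*(286 + u) (j(u) = (2*u)*(286 + u) = 2*u*(286 + u))
1/(j(-221) + l(30/(-105) + 3/(-3))) = 1/(2*(-221)*(286 - 221) + 3*(30/(-105) + 3/(-3))) = 1/(2*(-221)*65 + 3*(30*(-1/105) + 3*(-⅓))) = 1/(-28730 + 3*(-2/7 - 1)) = 1/(-28730 + 3*(-9/7)) = 1/(-28730 - 27/7) = 1/(-201137/7) = -7/201137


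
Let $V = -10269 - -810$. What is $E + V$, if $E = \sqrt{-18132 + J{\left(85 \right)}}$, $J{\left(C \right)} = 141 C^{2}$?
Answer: $-9459 + 9 \sqrt{12353} \approx -8458.7$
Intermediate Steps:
$E = 9 \sqrt{12353}$ ($E = \sqrt{-18132 + 141 \cdot 85^{2}} = \sqrt{-18132 + 141 \cdot 7225} = \sqrt{-18132 + 1018725} = \sqrt{1000593} = 9 \sqrt{12353} \approx 1000.3$)
$V = -9459$ ($V = -10269 + 810 = -9459$)
$E + V = 9 \sqrt{12353} - 9459 = -9459 + 9 \sqrt{12353}$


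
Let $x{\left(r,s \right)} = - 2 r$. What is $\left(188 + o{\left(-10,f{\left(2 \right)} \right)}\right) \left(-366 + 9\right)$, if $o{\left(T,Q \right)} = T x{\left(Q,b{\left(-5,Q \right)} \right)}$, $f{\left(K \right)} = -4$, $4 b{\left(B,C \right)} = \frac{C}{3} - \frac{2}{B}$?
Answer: $-38556$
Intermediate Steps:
$b{\left(B,C \right)} = - \frac{1}{2 B} + \frac{C}{12}$ ($b{\left(B,C \right)} = \frac{\frac{C}{3} - \frac{2}{B}}{4} = \frac{- \frac{2}{B} + \frac{C}{3}}{4} = - \frac{1}{2 B} + \frac{C}{12}$)
$o{\left(T,Q \right)} = - 2 Q T$ ($o{\left(T,Q \right)} = T \left(- 2 Q\right) = - 2 Q T$)
$\left(188 + o{\left(-10,f{\left(2 \right)} \right)}\right) \left(-366 + 9\right) = \left(188 - \left(-8\right) \left(-10\right)\right) \left(-366 + 9\right) = \left(188 - 80\right) \left(-357\right) = 108 \left(-357\right) = -38556$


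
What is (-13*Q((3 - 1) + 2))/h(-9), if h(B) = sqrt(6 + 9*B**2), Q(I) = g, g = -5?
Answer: 13*sqrt(15)/21 ≈ 2.3976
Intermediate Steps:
Q(I) = -5
(-13*Q((3 - 1) + 2))/h(-9) = (-13*(-5))/(sqrt(6 + 9*(-9)**2)) = 65/(sqrt(6 + 9*81)) = 65/(sqrt(6 + 729)) = 65/(sqrt(735)) = 65/((7*sqrt(15))) = 65*(sqrt(15)/105) = 13*sqrt(15)/21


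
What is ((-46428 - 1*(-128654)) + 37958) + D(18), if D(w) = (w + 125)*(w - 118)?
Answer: 105884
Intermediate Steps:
D(w) = (-118 + w)*(125 + w) (D(w) = (125 + w)*(-118 + w) = (-118 + w)*(125 + w))
((-46428 - 1*(-128654)) + 37958) + D(18) = ((-46428 - 1*(-128654)) + 37958) + (-14750 + 18² + 7*18) = ((-46428 + 128654) + 37958) + (-14750 + 324 + 126) = (82226 + 37958) - 14300 = 120184 - 14300 = 105884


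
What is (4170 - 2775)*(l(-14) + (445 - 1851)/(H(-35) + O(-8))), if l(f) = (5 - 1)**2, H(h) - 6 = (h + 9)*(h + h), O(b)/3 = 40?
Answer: 20736675/973 ≈ 21312.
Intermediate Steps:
O(b) = 120 (O(b) = 3*40 = 120)
H(h) = 6 + 2*h*(9 + h) (H(h) = 6 + (h + 9)*(h + h) = 6 + (9 + h)*(2*h) = 6 + 2*h*(9 + h))
l(f) = 16 (l(f) = 4**2 = 16)
(4170 - 2775)*(l(-14) + (445 - 1851)/(H(-35) + O(-8))) = (4170 - 2775)*(16 + (445 - 1851)/((6 + 2*(-35)**2 + 18*(-35)) + 120)) = 1395*(16 - 1406/((6 + 2*1225 - 630) + 120)) = 1395*(16 - 1406/((6 + 2450 - 630) + 120)) = 1395*(16 - 1406/(1826 + 120)) = 1395*(16 - 1406/1946) = 1395*(16 - 1406*1/1946) = 1395*(16 - 703/973) = 1395*(14865/973) = 20736675/973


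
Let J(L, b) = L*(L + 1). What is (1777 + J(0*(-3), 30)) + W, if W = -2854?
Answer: -1077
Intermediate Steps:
J(L, b) = L*(1 + L)
(1777 + J(0*(-3), 30)) + W = (1777 + (0*(-3))*(1 + 0*(-3))) - 2854 = (1777 + 0*(1 + 0)) - 2854 = (1777 + 0*1) - 2854 = (1777 + 0) - 2854 = 1777 - 2854 = -1077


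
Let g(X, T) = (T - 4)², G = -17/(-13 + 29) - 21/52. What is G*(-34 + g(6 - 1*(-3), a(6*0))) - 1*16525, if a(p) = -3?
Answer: -3441775/208 ≈ -16547.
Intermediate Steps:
G = -305/208 (G = -17/16 - 21*1/52 = -17*1/16 - 21/52 = -17/16 - 21/52 = -305/208 ≈ -1.4663)
g(X, T) = (-4 + T)²
G*(-34 + g(6 - 1*(-3), a(6*0))) - 1*16525 = -305*(-34 + (-4 - 3)²)/208 - 1*16525 = -305*(-34 + (-7)²)/208 - 16525 = -305*(-34 + 49)/208 - 16525 = -305/208*15 - 16525 = -4575/208 - 16525 = -3441775/208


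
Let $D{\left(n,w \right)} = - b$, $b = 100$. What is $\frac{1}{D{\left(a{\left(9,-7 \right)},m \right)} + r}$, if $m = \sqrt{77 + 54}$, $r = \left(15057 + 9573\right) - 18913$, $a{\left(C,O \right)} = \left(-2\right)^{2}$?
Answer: $\frac{1}{5617} \approx 0.00017803$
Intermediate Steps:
$a{\left(C,O \right)} = 4$
$r = 5717$ ($r = 24630 - 18913 = 5717$)
$m = \sqrt{131} \approx 11.446$
$D{\left(n,w \right)} = -100$ ($D{\left(n,w \right)} = \left(-1\right) 100 = -100$)
$\frac{1}{D{\left(a{\left(9,-7 \right)},m \right)} + r} = \frac{1}{-100 + 5717} = \frac{1}{5617}$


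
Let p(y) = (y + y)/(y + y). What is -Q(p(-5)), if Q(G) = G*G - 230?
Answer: 229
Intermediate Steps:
p(y) = 1 (p(y) = (2*y)/((2*y)) = (2*y)*(1/(2*y)) = 1)
Q(G) = -230 + G² (Q(G) = G² - 230 = -230 + G²)
-Q(p(-5)) = -(-230 + 1²) = -(-230 + 1) = -1*(-229) = 229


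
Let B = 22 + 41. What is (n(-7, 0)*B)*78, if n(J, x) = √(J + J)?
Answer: 4914*I*√14 ≈ 18387.0*I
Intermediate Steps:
n(J, x) = √2*√J (n(J, x) = √(2*J) = √2*√J)
B = 63
(n(-7, 0)*B)*78 = ((√2*√(-7))*63)*78 = ((√2*(I*√7))*63)*78 = ((I*√14)*63)*78 = (63*I*√14)*78 = 4914*I*√14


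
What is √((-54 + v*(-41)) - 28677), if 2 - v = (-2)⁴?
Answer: I*√28157 ≈ 167.8*I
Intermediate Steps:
v = -14 (v = 2 - 1*(-2)⁴ = 2 - 1*16 = 2 - 16 = -14)
√((-54 + v*(-41)) - 28677) = √((-54 - 14*(-41)) - 28677) = √((-54 + 574) - 28677) = √(520 - 28677) = √(-28157) = I*√28157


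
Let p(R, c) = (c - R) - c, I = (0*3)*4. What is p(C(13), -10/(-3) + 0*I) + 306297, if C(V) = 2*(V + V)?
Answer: 306245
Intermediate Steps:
C(V) = 4*V (C(V) = 2*(2*V) = 4*V)
I = 0 (I = 0*4 = 0)
p(R, c) = -R
p(C(13), -10/(-3) + 0*I) + 306297 = -4*13 + 306297 = -1*52 + 306297 = -52 + 306297 = 306245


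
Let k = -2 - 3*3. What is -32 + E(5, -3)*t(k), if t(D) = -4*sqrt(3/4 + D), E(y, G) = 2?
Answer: -32 - 4*I*sqrt(41) ≈ -32.0 - 25.612*I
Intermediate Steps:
k = -11 (k = -2 - 9 = -11)
t(D) = -4*sqrt(3/4 + D) (t(D) = -4*sqrt(3*(1/4) + D) = -4*sqrt(3/4 + D))
-32 + E(5, -3)*t(k) = -32 + 2*(-2*sqrt(3 + 4*(-11))) = -32 + 2*(-2*sqrt(3 - 44)) = -32 + 2*(-2*I*sqrt(41)) = -32 - 4*I*sqrt(41)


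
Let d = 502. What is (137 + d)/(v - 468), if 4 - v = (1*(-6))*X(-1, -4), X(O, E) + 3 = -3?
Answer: -639/500 ≈ -1.2780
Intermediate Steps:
X(O, E) = -6 (X(O, E) = -3 - 3 = -6)
v = -32 (v = 4 - 1*(-6)*(-6) = 4 - (-6)*(-6) = 4 - 1*36 = 4 - 36 = -32)
(137 + d)/(v - 468) = (137 + 502)/(-32 - 468) = 639/(-500) = 639*(-1/500) = -639/500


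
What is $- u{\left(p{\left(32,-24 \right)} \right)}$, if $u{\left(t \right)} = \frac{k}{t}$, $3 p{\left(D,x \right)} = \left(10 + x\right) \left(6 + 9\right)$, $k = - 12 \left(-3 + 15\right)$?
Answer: $- \frac{72}{35} \approx -2.0571$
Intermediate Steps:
$k = -144$ ($k = \left(-12\right) 12 = -144$)
$p{\left(D,x \right)} = 50 + 5 x$ ($p{\left(D,x \right)} = \frac{\left(10 + x\right) \left(6 + 9\right)}{3} = \frac{\left(10 + x\right) 15}{3} = \frac{150 + 15 x}{3} = 50 + 5 x$)
$u{\left(t \right)} = - \frac{144}{t}$
$- u{\left(p{\left(32,-24 \right)} \right)} = - \frac{-144}{50 + 5 \left(-24\right)} = - \frac{-144}{50 - 120} = - \frac{-144}{-70} = - \frac{\left(-144\right) \left(-1\right)}{70} = \left(-1\right) \frac{72}{35} = - \frac{72}{35}$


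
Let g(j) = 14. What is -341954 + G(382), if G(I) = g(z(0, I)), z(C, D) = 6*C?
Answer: -341940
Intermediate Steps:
G(I) = 14
-341954 + G(382) = -341954 + 14 = -341940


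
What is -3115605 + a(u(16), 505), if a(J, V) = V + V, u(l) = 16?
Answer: -3114595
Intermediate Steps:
a(J, V) = 2*V
-3115605 + a(u(16), 505) = -3115605 + 2*505 = -3115605 + 1010 = -3114595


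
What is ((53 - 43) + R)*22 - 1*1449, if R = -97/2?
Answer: -2296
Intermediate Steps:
R = -97/2 (R = -97*½ = -97/2 ≈ -48.500)
((53 - 43) + R)*22 - 1*1449 = ((53 - 43) - 97/2)*22 - 1*1449 = (10 - 97/2)*22 - 1449 = -77/2*22 - 1449 = -847 - 1449 = -2296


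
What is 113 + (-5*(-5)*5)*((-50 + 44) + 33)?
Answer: 3488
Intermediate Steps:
113 + (-5*(-5)*5)*((-50 + 44) + 33) = 113 + (25*5)*(-6 + 33) = 113 + 125*27 = 113 + 3375 = 3488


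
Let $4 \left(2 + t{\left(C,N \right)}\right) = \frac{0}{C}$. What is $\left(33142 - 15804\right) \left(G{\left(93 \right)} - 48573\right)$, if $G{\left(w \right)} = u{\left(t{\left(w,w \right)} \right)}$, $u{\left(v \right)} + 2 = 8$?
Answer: $-842054646$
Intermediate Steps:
$t{\left(C,N \right)} = -2$ ($t{\left(C,N \right)} = -2 + \frac{0 \frac{1}{C}}{4} = -2 + \frac{1}{4} \cdot 0 = -2 + 0 = -2$)
$u{\left(v \right)} = 6$ ($u{\left(v \right)} = -2 + 8 = 6$)
$G{\left(w \right)} = 6$
$\left(33142 - 15804\right) \left(G{\left(93 \right)} - 48573\right) = \left(33142 - 15804\right) \left(6 - 48573\right) = 17338 \left(-48567\right) = -842054646$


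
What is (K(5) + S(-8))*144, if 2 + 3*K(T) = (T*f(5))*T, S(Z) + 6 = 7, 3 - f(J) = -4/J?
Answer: 4608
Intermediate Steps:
f(J) = 3 + 4/J (f(J) = 3 - (-4)/J = 3 + 4/J)
S(Z) = 1 (S(Z) = -6 + 7 = 1)
K(T) = -⅔ + 19*T²/15 (K(T) = -⅔ + ((T*(3 + 4/5))*T)/3 = -⅔ + ((T*(3 + 4*(⅕)))*T)/3 = -⅔ + ((T*(3 + ⅘))*T)/3 = -⅔ + ((T*(19/5))*T)/3 = -⅔ + ((19*T/5)*T)/3 = -⅔ + (19*T²/5)/3 = -⅔ + 19*T²/15)
(K(5) + S(-8))*144 = ((-⅔ + (19/15)*5²) + 1)*144 = ((-⅔ + (19/15)*25) + 1)*144 = ((-⅔ + 95/3) + 1)*144 = (31 + 1)*144 = 32*144 = 4608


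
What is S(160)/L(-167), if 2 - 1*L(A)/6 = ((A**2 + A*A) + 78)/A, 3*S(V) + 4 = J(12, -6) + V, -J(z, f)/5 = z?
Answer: 1336/84285 ≈ 0.015851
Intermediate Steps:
J(z, f) = -5*z
S(V) = -64/3 + V/3 (S(V) = -4/3 + (-5*12 + V)/3 = -4/3 + (-60 + V)/3 = -4/3 + (-20 + V/3) = -64/3 + V/3)
L(A) = 12 - 6*(78 + 2*A**2)/A (L(A) = 12 - 6*((A**2 + A*A) + 78)/A = 12 - 6*((A**2 + A**2) + 78)/A = 12 - 6*(2*A**2 + 78)/A = 12 - 6*(78 + 2*A**2)/A)
S(160)/L(-167) = (-64/3 + (1/3)*160)/(12 - 468/(-167) - 12*(-167)) = (-64/3 + 160/3)/(12 - 468*(-1/167) + 2004) = 32/(12 + 468/167 + 2004) = 32/(337140/167) = 32*(167/337140) = 1336/84285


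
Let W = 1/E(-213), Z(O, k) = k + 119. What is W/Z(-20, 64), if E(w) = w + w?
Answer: -1/77958 ≈ -1.2827e-5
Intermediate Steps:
E(w) = 2*w
Z(O, k) = 119 + k
W = -1/426 (W = 1/(2*(-213)) = 1/(-426) = -1/426 ≈ -0.0023474)
W/Z(-20, 64) = -1/(426*(119 + 64)) = -1/426/183 = -1/426*1/183 = -1/77958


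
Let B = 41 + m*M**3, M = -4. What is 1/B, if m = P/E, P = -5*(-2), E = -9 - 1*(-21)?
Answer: -3/37 ≈ -0.081081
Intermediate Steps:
E = 12 (E = -9 + 21 = 12)
P = 10
m = 5/6 (m = 10/12 = 10*(1/12) = 5/6 ≈ 0.83333)
B = -37/3 (B = 41 + (5/6)*(-4)**3 = 41 + (5/6)*(-64) = 41 - 160/3 = -37/3 ≈ -12.333)
1/B = 1/(-37/3) = -3/37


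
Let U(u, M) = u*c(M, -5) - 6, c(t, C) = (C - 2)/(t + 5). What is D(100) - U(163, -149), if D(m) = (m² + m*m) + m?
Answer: 2894123/144 ≈ 20098.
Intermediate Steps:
c(t, C) = (-2 + C)/(5 + t)
D(m) = m + 2*m² (D(m) = (m² + m²) + m = 2*m² + m = m + 2*m²)
U(u, M) = -6 - 7*u/(5 + M) (U(u, M) = u*((-2 - 5)/(5 + M)) - 6 = u*(-7/(5 + M)) - 6 = -7*u/(5 + M) - 6 = -6 - 7*u/(5 + M))
D(100) - U(163, -149) = 100*(1 + 2*100) - (-30 - 7*163 - 6*(-149))/(5 - 149) = 100*(1 + 200) - (-30 - 1141 + 894)/(-144) = 100*201 - (-1)*(-277)/144 = 20100 - 1*277/144 = 20100 - 277/144 = 2894123/144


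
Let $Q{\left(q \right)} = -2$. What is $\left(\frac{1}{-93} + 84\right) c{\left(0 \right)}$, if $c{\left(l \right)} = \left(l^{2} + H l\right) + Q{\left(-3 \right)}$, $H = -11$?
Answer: $- \frac{15622}{93} \approx -167.98$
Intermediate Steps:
$c{\left(l \right)} = -2 + l^{2} - 11 l$ ($c{\left(l \right)} = \left(l^{2} - 11 l\right) - 2 = -2 + l^{2} - 11 l$)
$\left(\frac{1}{-93} + 84\right) c{\left(0 \right)} = \left(\frac{1}{-93} + 84\right) \left(-2 + 0^{2} - 0\right) = \left(- \frac{1}{93} + 84\right) \left(-2 + 0 + 0\right) = \frac{7811}{93} \left(-2\right) = - \frac{15622}{93}$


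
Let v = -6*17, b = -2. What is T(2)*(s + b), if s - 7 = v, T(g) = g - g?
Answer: 0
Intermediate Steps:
T(g) = 0
v = -102
s = -95 (s = 7 - 102 = -95)
T(2)*(s + b) = 0*(-95 - 2) = 0*(-97) = 0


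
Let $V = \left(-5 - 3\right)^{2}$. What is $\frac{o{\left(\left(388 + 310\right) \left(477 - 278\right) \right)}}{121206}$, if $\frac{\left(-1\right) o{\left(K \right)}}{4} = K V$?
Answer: $- \frac{17779456}{60603} \approx -293.38$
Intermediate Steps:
$V = 64$ ($V = \left(-8\right)^{2} = 64$)
$o{\left(K \right)} = - 256 K$ ($o{\left(K \right)} = - 4 K 64 = - 4 \cdot 64 K = - 256 K$)
$\frac{o{\left(\left(388 + 310\right) \left(477 - 278\right) \right)}}{121206} = \frac{\left(-256\right) \left(388 + 310\right) \left(477 - 278\right)}{121206} = - 256 \cdot 698 \cdot 199 \cdot \frac{1}{121206} = \left(-256\right) 138902 \cdot \frac{1}{121206} = \left(-35558912\right) \frac{1}{121206} = - \frac{17779456}{60603}$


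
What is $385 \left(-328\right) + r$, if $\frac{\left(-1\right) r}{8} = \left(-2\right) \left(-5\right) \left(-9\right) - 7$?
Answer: $-125504$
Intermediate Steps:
$r = 776$ ($r = - 8 \left(\left(-2\right) \left(-5\right) \left(-9\right) - 7\right) = - 8 \left(10 \left(-9\right) - 7\right) = - 8 \left(-90 - 7\right) = \left(-8\right) \left(-97\right) = 776$)
$385 \left(-328\right) + r = 385 \left(-328\right) + 776 = -126280 + 776 = -125504$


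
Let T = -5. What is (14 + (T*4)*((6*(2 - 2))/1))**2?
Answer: 196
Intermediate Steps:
(14 + (T*4)*((6*(2 - 2))/1))**2 = (14 + (-5*4)*((6*(2 - 2))/1))**2 = (14 - 20*6*0)**2 = (14 - 0)**2 = (14 - 20*0)**2 = (14 + 0)**2 = 14**2 = 196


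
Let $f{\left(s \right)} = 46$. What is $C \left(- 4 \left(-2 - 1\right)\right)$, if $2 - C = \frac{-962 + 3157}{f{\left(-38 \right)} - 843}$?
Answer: $\frac{45468}{797} \approx 57.049$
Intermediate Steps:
$C = \frac{3789}{797}$ ($C = 2 - \frac{-962 + 3157}{46 - 843} = 2 - \frac{2195}{-797} = 2 - 2195 \left(- \frac{1}{797}\right) = 2 - - \frac{2195}{797} = 2 + \frac{2195}{797} = \frac{3789}{797} \approx 4.7541$)
$C \left(- 4 \left(-2 - 1\right)\right) = \frac{3789 \left(- 4 \left(-2 - 1\right)\right)}{797} = \frac{3789 \left(\left(-4\right) \left(-3\right)\right)}{797} = \frac{3789}{797} \cdot 12 = \frac{45468}{797}$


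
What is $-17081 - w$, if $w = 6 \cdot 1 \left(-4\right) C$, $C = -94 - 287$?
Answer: $-26225$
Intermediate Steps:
$C = -381$
$w = 9144$ ($w = 6 \cdot 1 \left(-4\right) \left(-381\right) = 6 \left(-4\right) \left(-381\right) = \left(-24\right) \left(-381\right) = 9144$)
$-17081 - w = -17081 - 9144 = -26225$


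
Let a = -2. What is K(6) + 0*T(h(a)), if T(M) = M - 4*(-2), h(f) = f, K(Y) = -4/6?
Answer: -⅔ ≈ -0.66667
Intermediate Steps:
K(Y) = -⅔ (K(Y) = -4*⅙ = -⅔)
T(M) = 8 + M (T(M) = M + 8 = 8 + M)
K(6) + 0*T(h(a)) = -⅔ + 0*(8 - 2) = -⅔ + 0*6 = -⅔ + 0 = -⅔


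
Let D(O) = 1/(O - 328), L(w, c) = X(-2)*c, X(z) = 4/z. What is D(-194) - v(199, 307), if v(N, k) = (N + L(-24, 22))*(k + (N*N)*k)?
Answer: -983688730741/522 ≈ -1.8845e+9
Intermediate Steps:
L(w, c) = -2*c (L(w, c) = (4/(-2))*c = (4*(-½))*c = -2*c)
v(N, k) = (-44 + N)*(k + k*N²) (v(N, k) = (N - 2*22)*(k + (N*N)*k) = (N - 44)*(k + N²*k) = (-44 + N)*(k + k*N²))
D(O) = 1/(-328 + O)
D(-194) - v(199, 307) = 1/(-328 - 194) - 307*(-44 + 199 + 199³ - 44*199²) = 1/(-522) - 307*(-44 + 199 + 7880599 - 44*39601) = -1/522 - 307*(-44 + 199 + 7880599 - 1742444) = -1/522 - 307*6138310 = -1/522 - 1*1884461170 = -1/522 - 1884461170 = -983688730741/522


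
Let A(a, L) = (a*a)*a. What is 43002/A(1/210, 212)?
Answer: 398241522000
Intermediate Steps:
A(a, L) = a³ (A(a, L) = a²*a = a³)
43002/A(1/210, 212) = 43002/((1/210)³) = 43002/(1/9261000) = 43002*9261000 = 398241522000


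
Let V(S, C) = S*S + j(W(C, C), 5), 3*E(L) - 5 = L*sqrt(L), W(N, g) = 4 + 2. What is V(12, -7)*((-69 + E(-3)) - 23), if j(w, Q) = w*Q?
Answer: -15718 - 174*I*sqrt(3) ≈ -15718.0 - 301.38*I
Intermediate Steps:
W(N, g) = 6
E(L) = 5/3 + L**(3/2)/3 (E(L) = 5/3 + (L*sqrt(L))/3 = 5/3 + L**(3/2)/3)
j(w, Q) = Q*w
V(S, C) = 30 + S**2 (V(S, C) = S*S + 5*6 = S**2 + 30 = 30 + S**2)
V(12, -7)*((-69 + E(-3)) - 23) = (30 + 12**2)*((-69 + (5/3 + (-3)**(3/2)/3)) - 23) = (30 + 144)*((-69 + (5/3 + (-3*I*sqrt(3))/3)) - 23) = 174*((-69 + (5/3 - I*sqrt(3))) - 23) = 174*((-202/3 - I*sqrt(3)) - 23) = 174*(-271/3 - I*sqrt(3)) = -15718 - 174*I*sqrt(3)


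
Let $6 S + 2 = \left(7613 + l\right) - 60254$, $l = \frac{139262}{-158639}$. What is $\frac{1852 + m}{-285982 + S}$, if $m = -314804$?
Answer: $\frac{99292784656}{93519587709} \approx 1.0617$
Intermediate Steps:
$l = - \frac{139262}{158639}$ ($l = 139262 \left(- \frac{1}{158639}\right) = - \frac{139262}{158639} \approx -0.87785$)
$S = - \frac{2783790713}{317278}$ ($S = - \frac{1}{3} + \frac{\left(7613 - \frac{139262}{158639}\right) - 60254}{6} = - \frac{1}{3} + \frac{\frac{1207579445}{158639} - 60254}{6} = - \frac{1}{3} + \frac{1}{6} \left(- \frac{8351054861}{158639}\right) = - \frac{1}{3} - \frac{8351054861}{951834} = - \frac{2783790713}{317278} \approx -8774.0$)
$\frac{1852 + m}{-285982 + S} = \frac{1852 - 314804}{-285982 - \frac{2783790713}{317278}} = - \frac{312952}{- \frac{93519587709}{317278}} = \left(-312952\right) \left(- \frac{317278}{93519587709}\right) = \frac{99292784656}{93519587709}$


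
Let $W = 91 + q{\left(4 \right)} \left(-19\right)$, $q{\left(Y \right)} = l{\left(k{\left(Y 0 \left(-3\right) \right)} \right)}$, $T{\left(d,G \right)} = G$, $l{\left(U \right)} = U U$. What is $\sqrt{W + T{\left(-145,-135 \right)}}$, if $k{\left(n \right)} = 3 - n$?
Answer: $i \sqrt{215} \approx 14.663 i$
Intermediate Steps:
$l{\left(U \right)} = U^{2}$
$q{\left(Y \right)} = 9$ ($q{\left(Y \right)} = \left(3 - Y 0 \left(-3\right)\right)^{2} = \left(3 - 0 \left(-3\right)\right)^{2} = \left(3 - 0\right)^{2} = \left(3 + 0\right)^{2} = 3^{2} = 9$)
$W = -80$ ($W = 91 + 9 \left(-19\right) = 91 - 171 = -80$)
$\sqrt{W + T{\left(-145,-135 \right)}} = \sqrt{-80 - 135} = \sqrt{-215} = i \sqrt{215}$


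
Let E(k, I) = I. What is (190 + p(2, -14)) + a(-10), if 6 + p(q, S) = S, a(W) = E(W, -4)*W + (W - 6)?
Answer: 194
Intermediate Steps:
a(W) = -6 - 3*W (a(W) = -4*W + (W - 6) = -4*W + (-6 + W) = -6 - 3*W)
p(q, S) = -6 + S
(190 + p(2, -14)) + a(-10) = (190 + (-6 - 14)) + (-6 - 3*(-10)) = (190 - 20) + (-6 + 30) = 170 + 24 = 194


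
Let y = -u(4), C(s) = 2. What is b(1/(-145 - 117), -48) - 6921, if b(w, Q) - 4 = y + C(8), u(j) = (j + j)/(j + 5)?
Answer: -62243/9 ≈ -6915.9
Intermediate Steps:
u(j) = 2*j/(5 + j) (u(j) = (2*j)/(5 + j) = 2*j/(5 + j))
y = -8/9 (y = -2*4/(5 + 4) = -2*4/9 = -1*8/9 = -8/9 ≈ -0.88889)
b(w, Q) = 46/9 (b(w, Q) = 4 + (-8/9 + 2) = 4 + 10/9 = 46/9)
b(1/(-145 - 117), -48) - 6921 = 46/9 - 6921 = -62243/9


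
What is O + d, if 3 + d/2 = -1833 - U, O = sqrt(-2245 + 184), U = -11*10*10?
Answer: -1472 + 3*I*sqrt(229) ≈ -1472.0 + 45.398*I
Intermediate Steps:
U = -1100 (U = -110*10 = -1100)
O = 3*I*sqrt(229) (O = sqrt(-2061) = 3*I*sqrt(229) ≈ 45.398*I)
d = -1472 (d = -6 + 2*(-1833 - 1*(-1100)) = -6 + 2*(-1833 + 1100) = -6 + 2*(-733) = -6 - 1466 = -1472)
O + d = 3*I*sqrt(229) - 1472 = -1472 + 3*I*sqrt(229)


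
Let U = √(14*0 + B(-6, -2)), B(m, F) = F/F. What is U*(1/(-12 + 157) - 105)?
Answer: -15224/145 ≈ -104.99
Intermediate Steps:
B(m, F) = 1
U = 1 (U = √(14*0 + 1) = √(0 + 1) = √1 = 1)
U*(1/(-12 + 157) - 105) = 1*(1/(-12 + 157) - 105) = 1*(1/145 - 105) = 1*(-15224/145) = -15224/145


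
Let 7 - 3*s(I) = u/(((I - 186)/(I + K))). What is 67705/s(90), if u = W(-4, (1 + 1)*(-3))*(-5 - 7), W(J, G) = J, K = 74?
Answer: 203115/89 ≈ 2282.2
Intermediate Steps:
u = 48 (u = -4*(-5 - 7) = -4*(-12) = 48)
s(I) = 7/3 - 16*(74 + I)/(-186 + I) (s(I) = 7/3 - 16/((I - 186)/(I + 74)) = 7/3 - 16/((-186 + I)/(74 + I)) = 7/3 - 16*(74 + I)/(-186 + I))
67705/s(90) = 67705/(((-4854 - 41*90)/(3*(-186 + 90)))) = 67705/(((⅓)*(-4854 - 3690)/(-96))) = 67705/(((⅓)*(-1/96)*(-8544))) = 67705/(89/3) = 67705*(3/89) = 203115/89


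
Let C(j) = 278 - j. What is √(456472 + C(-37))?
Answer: √456787 ≈ 675.86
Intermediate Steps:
√(456472 + C(-37)) = √(456472 + (278 - 1*(-37))) = √(456472 + (278 + 37)) = √(456472 + 315) = √456787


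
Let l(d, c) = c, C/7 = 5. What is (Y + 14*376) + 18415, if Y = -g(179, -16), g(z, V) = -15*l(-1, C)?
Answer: 24204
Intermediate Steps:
C = 35 (C = 7*5 = 35)
g(z, V) = -525 (g(z, V) = -15*35 = -525)
Y = 525 (Y = -1*(-525) = 525)
(Y + 14*376) + 18415 = (525 + 14*376) + 18415 = (525 + 5264) + 18415 = 5789 + 18415 = 24204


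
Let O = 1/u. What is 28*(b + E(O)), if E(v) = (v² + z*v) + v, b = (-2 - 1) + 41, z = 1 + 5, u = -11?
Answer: 126616/121 ≈ 1046.4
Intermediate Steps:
z = 6
O = -1/11 (O = 1/(-11) = -1/11 ≈ -0.090909)
b = 38 (b = -3 + 41 = 38)
E(v) = v² + 7*v (E(v) = (v² + 6*v) + v = v² + 7*v)
28*(b + E(O)) = 28*(38 - (7 - 1/11)/11) = 28*(38 - 1/11*76/11) = 28*(38 - 76/121) = 28*(4522/121) = 126616/121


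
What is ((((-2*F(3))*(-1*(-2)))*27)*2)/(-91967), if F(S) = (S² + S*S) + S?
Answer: 4536/91967 ≈ 0.049322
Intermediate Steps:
F(S) = S + 2*S² (F(S) = (S² + S²) + S = 2*S² + S = S + 2*S²)
((((-2*F(3))*(-1*(-2)))*27)*2)/(-91967) = ((((-6*(1 + 2*3))*(-1*(-2)))*27)*2)/(-91967) = (((-6*(1 + 6)*2)*27)*2)*(-1/91967) = (((-6*7*2)*27)*2)*(-1/91967) = (((-2*21*2)*27)*2)*(-1/91967) = ((-42*2*27)*2)*(-1/91967) = (-84*27*2)*(-1/91967) = -2268*2*(-1/91967) = -4536*(-1/91967) = 4536/91967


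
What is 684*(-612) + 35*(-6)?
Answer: -418818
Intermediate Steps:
684*(-612) + 35*(-6) = -418608 - 210 = -418818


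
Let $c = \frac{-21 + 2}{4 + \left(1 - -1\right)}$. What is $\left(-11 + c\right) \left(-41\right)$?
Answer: $\frac{3485}{6} \approx 580.83$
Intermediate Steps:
$c = - \frac{19}{6}$ ($c = - \frac{19}{4 + \left(1 + 1\right)} = - \frac{19}{4 + 2} = - \frac{19}{6} \approx -3.1667$)
$\left(-11 + c\right) \left(-41\right) = \left(-11 - \frac{19}{6}\right) \left(-41\right) = \left(- \frac{85}{6}\right) \left(-41\right) = \frac{3485}{6}$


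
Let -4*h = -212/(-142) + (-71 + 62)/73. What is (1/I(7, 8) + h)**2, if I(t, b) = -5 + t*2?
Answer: 1862699281/34815081744 ≈ 0.053503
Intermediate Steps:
I(t, b) = -5 + 2*t
h = -7099/20732 (h = -(-212/(-142) + (-71 + 62)/73)/4 = -(-212*(-1/142) - 9*1/73)/4 = -(106/71 - 9/73)/4 = -1/4*7099/5183 = -7099/20732 ≈ -0.34242)
(1/I(7, 8) + h)**2 = (1/(-5 + 2*7) - 7099/20732)**2 = (1/(-5 + 14) - 7099/20732)**2 = (1/9 - 7099/20732)**2 = (-43159/186588)**2 = 1862699281/34815081744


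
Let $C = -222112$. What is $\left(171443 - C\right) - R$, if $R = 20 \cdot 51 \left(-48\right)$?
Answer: $442515$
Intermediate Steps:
$R = -48960$ ($R = 1020 \left(-48\right) = -48960$)
$\left(171443 - C\right) - R = \left(171443 - -222112\right) - -48960 = \left(171443 + 222112\right) + 48960 = 393555 + 48960 = 442515$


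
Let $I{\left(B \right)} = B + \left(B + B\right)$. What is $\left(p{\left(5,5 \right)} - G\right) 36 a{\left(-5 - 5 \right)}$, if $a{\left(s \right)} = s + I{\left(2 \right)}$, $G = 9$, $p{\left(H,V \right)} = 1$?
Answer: $1152$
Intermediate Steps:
$I{\left(B \right)} = 3 B$ ($I{\left(B \right)} = B + 2 B = 3 B$)
$a{\left(s \right)} = 6 + s$ ($a{\left(s \right)} = s + 3 \cdot 2 = s + 6 = 6 + s$)
$\left(p{\left(5,5 \right)} - G\right) 36 a{\left(-5 - 5 \right)} = \left(1 - 9\right) 36 \left(6 - 10\right) = \left(-8\right) 36 \left(-4\right) = \left(-288\right) \left(-4\right) = 1152$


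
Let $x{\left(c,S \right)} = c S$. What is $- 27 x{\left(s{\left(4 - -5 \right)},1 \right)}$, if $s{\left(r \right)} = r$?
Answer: $-243$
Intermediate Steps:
$x{\left(c,S \right)} = S c$
$- 27 x{\left(s{\left(4 - -5 \right)},1 \right)} = - 27 \cdot 1 \left(4 - -5\right) = - 27 \cdot 1 \left(4 + 5\right) = - 27 \cdot 1 \cdot 9 = \left(-27\right) 9 = -243$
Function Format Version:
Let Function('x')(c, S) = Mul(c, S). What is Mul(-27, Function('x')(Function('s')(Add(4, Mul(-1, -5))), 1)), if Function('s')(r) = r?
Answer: -243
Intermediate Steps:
Function('x')(c, S) = Mul(S, c)
Mul(-27, Function('x')(Function('s')(Add(4, Mul(-1, -5))), 1)) = Mul(-27, Mul(1, Add(4, Mul(-1, -5)))) = Mul(-27, Mul(1, Add(4, 5))) = Mul(-27, Mul(1, 9)) = Mul(-27, 9) = -243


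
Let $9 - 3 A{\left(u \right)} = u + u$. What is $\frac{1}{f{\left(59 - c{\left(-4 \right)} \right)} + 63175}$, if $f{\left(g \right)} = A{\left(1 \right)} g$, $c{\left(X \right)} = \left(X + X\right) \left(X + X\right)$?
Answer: $\frac{3}{189490} \approx 1.5832 \cdot 10^{-5}$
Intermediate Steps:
$A{\left(u \right)} = 3 - \frac{2 u}{3}$ ($A{\left(u \right)} = 3 - \frac{u + u}{3} = 3 - \frac{2 u}{3}$)
$c{\left(X \right)} = 4 X^{2}$ ($c{\left(X \right)} = 2 X 2 X = 4 X^{2}$)
$f{\left(g \right)} = \frac{7 g}{3}$ ($f{\left(g \right)} = \left(3 - \frac{2}{3}\right) g = \frac{7 g}{3}$)
$\frac{1}{f{\left(59 - c{\left(-4 \right)} \right)} + 63175} = \frac{1}{\frac{7 \left(59 - 4 \left(-4\right)^{2}\right)}{3} + 63175} = \frac{1}{\frac{7 \left(59 - 4 \cdot 16\right)}{3} + 63175} = \frac{1}{\frac{7 \left(59 - 64\right)}{3} + 63175} = \frac{1}{\frac{7}{3} \left(-5\right) + 63175} = \frac{1}{- \frac{35}{3} + 63175} = \frac{1}{\frac{189490}{3}} = \frac{3}{189490}$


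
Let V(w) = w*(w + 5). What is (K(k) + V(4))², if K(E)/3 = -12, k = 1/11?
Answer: 0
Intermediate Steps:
k = 1/11 ≈ 0.090909
K(E) = -36 (K(E) = 3*(-12) = -36)
V(w) = w*(5 + w)
(K(k) + V(4))² = (-36 + 4*(5 + 4))² = (-36 + 4*9)² = (-36 + 36)² = 0² = 0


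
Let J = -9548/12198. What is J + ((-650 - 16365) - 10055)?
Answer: -165104704/6099 ≈ -27071.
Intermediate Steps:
J = -4774/6099 (J = -9548*1/12198 = -4774/6099 ≈ -0.78275)
J + ((-650 - 16365) - 10055) = -4774/6099 + ((-650 - 16365) - 10055) = -4774/6099 + (-17015 - 10055) = -4774/6099 - 27070 = -165104704/6099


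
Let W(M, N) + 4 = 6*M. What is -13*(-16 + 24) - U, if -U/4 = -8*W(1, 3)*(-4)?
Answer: 152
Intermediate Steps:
W(M, N) = -4 + 6*M
U = -256 (U = -4*(-8*(-4 + 6*1))*(-4) = -4*(-8*(-4 + 6))*(-4) = -4*(-8*2)*(-4) = -(-64)*(-4) = -4*64 = -256)
-13*(-16 + 24) - U = -13*(-16 + 24) - 1*(-256) = -13*8 + 256 = -104 + 256 = 152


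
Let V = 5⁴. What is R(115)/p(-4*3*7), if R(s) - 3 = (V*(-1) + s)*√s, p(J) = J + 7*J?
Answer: -1/224 + 85*√115/112 ≈ 8.1341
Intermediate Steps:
V = 625
p(J) = 8*J
R(s) = 3 + √s*(-625 + s) (R(s) = 3 + (625*(-1) + s)*√s = 3 + (-625 + s)*√s = 3 + √s*(-625 + s))
R(115)/p(-4*3*7) = (3 + 115^(3/2) - 625*√115)/((8*(-4*3*7))) = (3 + 115*√115 - 625*√115)/((8*(-12*7))) = (3 - 510*√115)/((8*(-84))) = (3 - 510*√115)/(-672) = (3 - 510*√115)*(-1/672) = -1/224 + 85*√115/112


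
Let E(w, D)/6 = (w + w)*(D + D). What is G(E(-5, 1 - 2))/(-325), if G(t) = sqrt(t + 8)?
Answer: -8*sqrt(2)/325 ≈ -0.034811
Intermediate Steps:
E(w, D) = 24*D*w (E(w, D) = 6*((w + w)*(D + D)) = 6*((2*w)*(2*D)) = 6*(4*D*w) = 24*D*w)
G(t) = sqrt(8 + t)
G(E(-5, 1 - 2))/(-325) = sqrt(8 + 24*(1 - 2)*(-5))/(-325) = sqrt(8 + 24*(-1)*(-5))*(-1/325) = sqrt(8 + 120)*(-1/325) = sqrt(128)*(-1/325) = (8*sqrt(2))*(-1/325) = -8*sqrt(2)/325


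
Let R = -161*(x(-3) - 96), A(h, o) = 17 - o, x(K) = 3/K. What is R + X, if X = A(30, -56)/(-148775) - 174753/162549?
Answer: 41960383637047/2687025275 ≈ 15616.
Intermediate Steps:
X = -2890082628/2687025275 (X = (17 - 1*(-56))/(-148775) - 174753/162549 = (17 + 56)*(-1/148775) - 174753*1/162549 = 73*(-1/148775) - 19417/18061 = -73/148775 - 19417/18061 = -2890082628/2687025275 ≈ -1.0756)
R = 15617 (R = -161*(3/(-3) - 96) = -161*(3*(-1/3) - 96) = -161*(-1 - 96) = -161*(-97) = 15617)
R + X = 15617 - 2890082628/2687025275 = 41960383637047/2687025275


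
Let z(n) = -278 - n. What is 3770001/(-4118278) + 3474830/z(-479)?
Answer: 14309558172539/827773878 ≈ 17287.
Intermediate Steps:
3770001/(-4118278) + 3474830/z(-479) = 3770001/(-4118278) + 3474830/(-278 - 1*(-479)) = 3770001*(-1/4118278) + 3474830/(-278 + 479) = -3770001/4118278 + 3474830/201 = 14309558172539/827773878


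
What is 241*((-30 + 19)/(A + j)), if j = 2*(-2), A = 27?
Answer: -2651/23 ≈ -115.26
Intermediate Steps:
j = -4
241*((-30 + 19)/(A + j)) = 241*((-30 + 19)/(27 - 4)) = 241*(-11/23) = -2651/23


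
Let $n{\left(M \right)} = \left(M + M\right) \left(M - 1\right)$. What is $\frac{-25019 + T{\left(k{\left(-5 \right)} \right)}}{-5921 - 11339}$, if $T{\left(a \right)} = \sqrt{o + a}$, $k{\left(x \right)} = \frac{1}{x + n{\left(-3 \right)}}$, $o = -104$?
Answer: $\frac{25019}{17260} - \frac{i \sqrt{1501}}{65588} \approx 1.4495 - 0.0005907 i$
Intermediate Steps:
$n{\left(M \right)} = 2 M \left(-1 + M\right)$
$k{\left(x \right)} = \frac{1}{24 + x}$ ($k{\left(x \right)} = \frac{1}{x + 2 \left(-3\right) \left(-1 - 3\right)} = \frac{1}{x + 2 \left(-3\right) \left(-4\right)} = \frac{1}{x + 24} = \frac{1}{24 + x}$)
$T{\left(a \right)} = \sqrt{-104 + a}$
$\frac{-25019 + T{\left(k{\left(-5 \right)} \right)}}{-5921 - 11339} = \frac{-25019 + \sqrt{-104 + \frac{1}{24 - 5}}}{-5921 - 11339} = \frac{-25019 + \sqrt{-104 + \frac{1}{19}}}{-17260} = \left(-25019 + \sqrt{-104 + \frac{1}{19}}\right) \left(- \frac{1}{17260}\right) = \left(-25019 + \sqrt{- \frac{1975}{19}}\right) \left(- \frac{1}{17260}\right) = \left(-25019 + \frac{5 i \sqrt{1501}}{19}\right) \left(- \frac{1}{17260}\right) = \frac{25019}{17260} - \frac{i \sqrt{1501}}{65588}$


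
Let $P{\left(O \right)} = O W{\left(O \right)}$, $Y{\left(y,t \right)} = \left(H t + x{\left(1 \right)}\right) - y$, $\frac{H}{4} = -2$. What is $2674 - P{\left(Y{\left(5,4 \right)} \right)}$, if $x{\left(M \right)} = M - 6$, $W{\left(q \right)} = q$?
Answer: $910$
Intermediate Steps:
$H = -8$ ($H = 4 \left(-2\right) = -8$)
$x{\left(M \right)} = -6 + M$ ($x{\left(M \right)} = M - 6 = -6 + M$)
$Y{\left(y,t \right)} = -5 - y - 8 t$ ($Y{\left(y,t \right)} = \left(- 8 t + \left(-6 + 1\right)\right) - y = \left(- 8 t - 5\right) - y = \left(-5 - 8 t\right) - y = -5 - y - 8 t$)
$P{\left(O \right)} = O^{2}$ ($P{\left(O \right)} = O O = O^{2}$)
$2674 - P{\left(Y{\left(5,4 \right)} \right)} = 2674 - \left(-5 - 5 - 32\right)^{2} = 2674 - \left(-42\right)^{2} = 2674 - 1764 = 910$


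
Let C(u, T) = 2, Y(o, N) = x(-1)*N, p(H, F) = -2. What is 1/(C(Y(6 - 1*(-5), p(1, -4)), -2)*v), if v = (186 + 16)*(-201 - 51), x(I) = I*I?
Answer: -1/101808 ≈ -9.8224e-6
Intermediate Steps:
x(I) = I**2
Y(o, N) = N (Y(o, N) = (-1)**2*N = 1*N = N)
v = -50904 (v = 202*(-252) = -50904)
1/(C(Y(6 - 1*(-5), p(1, -4)), -2)*v) = 1/(2*(-50904)) = 1/(-101808) = -1/101808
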